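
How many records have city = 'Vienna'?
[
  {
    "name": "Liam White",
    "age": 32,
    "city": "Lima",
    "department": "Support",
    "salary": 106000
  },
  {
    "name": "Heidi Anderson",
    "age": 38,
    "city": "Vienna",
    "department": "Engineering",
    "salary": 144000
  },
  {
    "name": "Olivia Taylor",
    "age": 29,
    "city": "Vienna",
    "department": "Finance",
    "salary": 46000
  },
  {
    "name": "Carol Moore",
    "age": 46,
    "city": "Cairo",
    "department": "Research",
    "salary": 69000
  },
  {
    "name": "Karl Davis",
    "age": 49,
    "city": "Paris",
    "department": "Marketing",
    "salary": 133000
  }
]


Data: 5 records
Condition: city = 'Vienna'

Checking each record:
  Liam White: Lima
  Heidi Anderson: Vienna MATCH
  Olivia Taylor: Vienna MATCH
  Carol Moore: Cairo
  Karl Davis: Paris

Count: 2

2


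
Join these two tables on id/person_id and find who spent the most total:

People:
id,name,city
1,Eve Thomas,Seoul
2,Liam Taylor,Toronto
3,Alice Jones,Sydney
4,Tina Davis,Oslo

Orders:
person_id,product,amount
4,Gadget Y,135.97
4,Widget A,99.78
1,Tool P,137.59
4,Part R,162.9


Join on: people.id = orders.person_id

Joined rows:
  Tina Davis (Oslo) bought Gadget Y for $135.97
  Tina Davis (Oslo) bought Widget A for $99.78
  Eve Thomas (Seoul) bought Tool P for $137.59
  Tina Davis (Oslo) bought Part R for $162.9

Total per person:
  Tina Davis: $398.65
  Eve Thomas: $137.59

Top spender: Tina Davis ($398.65)

Tina Davis ($398.65)


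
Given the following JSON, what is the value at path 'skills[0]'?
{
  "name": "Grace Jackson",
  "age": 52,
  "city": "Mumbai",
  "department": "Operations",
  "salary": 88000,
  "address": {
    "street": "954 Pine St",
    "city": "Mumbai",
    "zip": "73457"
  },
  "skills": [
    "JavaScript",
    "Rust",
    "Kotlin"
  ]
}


Query: skills[0]
Path: skills -> first element
Value: JavaScript

JavaScript


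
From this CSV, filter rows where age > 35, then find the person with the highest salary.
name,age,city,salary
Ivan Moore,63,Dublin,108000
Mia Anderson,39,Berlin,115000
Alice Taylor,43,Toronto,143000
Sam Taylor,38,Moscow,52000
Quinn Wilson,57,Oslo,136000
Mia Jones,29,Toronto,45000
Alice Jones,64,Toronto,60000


Filter: age > 35
Sort by: salary (descending)

Filtered records (6):
  Alice Taylor, age 43, salary $143000
  Quinn Wilson, age 57, salary $136000
  Mia Anderson, age 39, salary $115000
  Ivan Moore, age 63, salary $108000
  Alice Jones, age 64, salary $60000
  Sam Taylor, age 38, salary $52000

Highest salary: Alice Taylor ($143000)

Alice Taylor


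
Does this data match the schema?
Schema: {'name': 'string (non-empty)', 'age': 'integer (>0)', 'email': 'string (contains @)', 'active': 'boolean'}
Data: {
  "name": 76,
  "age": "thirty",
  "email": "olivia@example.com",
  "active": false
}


Validating each field against schema:
  name: FAIL (76 is not a string)
  age: FAIL ("thirty" is not an integer)
  email: OK (string with @)
  active: OK (boolean)

Result: INVALID (2 errors: name, age)

INVALID (2 errors: name, age)


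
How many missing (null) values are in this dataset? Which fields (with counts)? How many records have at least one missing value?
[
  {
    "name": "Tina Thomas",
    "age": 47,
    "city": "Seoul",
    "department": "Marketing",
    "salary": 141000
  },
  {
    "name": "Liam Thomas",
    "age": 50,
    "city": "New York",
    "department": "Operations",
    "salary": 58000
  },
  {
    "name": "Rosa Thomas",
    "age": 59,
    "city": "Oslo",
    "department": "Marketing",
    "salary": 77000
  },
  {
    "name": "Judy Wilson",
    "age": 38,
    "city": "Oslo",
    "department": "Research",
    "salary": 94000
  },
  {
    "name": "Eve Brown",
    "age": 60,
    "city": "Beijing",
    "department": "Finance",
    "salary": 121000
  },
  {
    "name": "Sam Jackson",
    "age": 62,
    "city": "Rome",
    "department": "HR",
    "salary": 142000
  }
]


Checking for missing (null) values in 6 records:

  Tina Thomas: complete
  Liam Thomas: complete
  Rosa Thomas: complete
  Judy Wilson: complete
  Eve Brown: complete
  Sam Jackson: complete

Per field:
  name: 0 missing
  age: 0 missing
  city: 0 missing
  department: 0 missing
  salary: 0 missing

Total missing values: 0
Records with any missing: 0

0 missing values (none); 0 incomplete records


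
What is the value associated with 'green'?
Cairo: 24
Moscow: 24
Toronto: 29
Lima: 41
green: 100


Looking up key 'green'
Value: 100

100


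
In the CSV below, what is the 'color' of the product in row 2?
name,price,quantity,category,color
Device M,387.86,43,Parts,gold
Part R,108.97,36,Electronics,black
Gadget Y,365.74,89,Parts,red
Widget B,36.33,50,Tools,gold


Query: Row 2 ('Part R'), column 'color'
Value: black

black


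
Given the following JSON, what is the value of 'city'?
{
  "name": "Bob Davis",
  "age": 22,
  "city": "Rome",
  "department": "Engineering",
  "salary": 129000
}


Looking up field 'city'
Value: Rome

Rome


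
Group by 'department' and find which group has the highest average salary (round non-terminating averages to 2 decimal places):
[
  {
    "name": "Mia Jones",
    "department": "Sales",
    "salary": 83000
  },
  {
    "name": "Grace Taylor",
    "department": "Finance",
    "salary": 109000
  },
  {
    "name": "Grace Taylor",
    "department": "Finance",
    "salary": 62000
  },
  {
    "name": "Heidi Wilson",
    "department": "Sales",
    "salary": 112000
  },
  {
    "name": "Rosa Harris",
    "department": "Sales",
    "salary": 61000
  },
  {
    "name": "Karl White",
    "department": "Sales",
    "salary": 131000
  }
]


Group by: department

Groups:
  Finance: 2 people, avg salary = 171000/2 = $85500
  Sales: 4 people, avg salary = 387000/4 = $96750

Highest average salary: Sales ($96750)

Sales ($96750)


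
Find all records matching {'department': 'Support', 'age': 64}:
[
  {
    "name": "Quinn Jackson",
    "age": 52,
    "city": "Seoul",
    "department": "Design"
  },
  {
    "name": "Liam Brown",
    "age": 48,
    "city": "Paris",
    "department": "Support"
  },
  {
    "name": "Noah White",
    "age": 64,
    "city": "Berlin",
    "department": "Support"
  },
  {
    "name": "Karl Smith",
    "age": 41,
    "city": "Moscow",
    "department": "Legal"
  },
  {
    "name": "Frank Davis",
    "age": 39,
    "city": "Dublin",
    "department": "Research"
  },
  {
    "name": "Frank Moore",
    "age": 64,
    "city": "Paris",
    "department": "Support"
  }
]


Search criteria: {'department': 'Support', 'age': 64}

Checking 6 records:
  Quinn Jackson: {department: Design, age: 52}
  Liam Brown: {department: Support, age: 48}
  Noah White: {department: Support, age: 64} <-- MATCH
  Karl Smith: {department: Legal, age: 41}
  Frank Davis: {department: Research, age: 39}
  Frank Moore: {department: Support, age: 64} <-- MATCH

Matches: ["Noah White", "Frank Moore"]

["Noah White", "Frank Moore"]


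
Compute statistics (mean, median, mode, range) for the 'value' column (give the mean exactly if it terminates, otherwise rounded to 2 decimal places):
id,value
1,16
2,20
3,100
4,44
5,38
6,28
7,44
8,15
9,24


Data: [16, 20, 100, 44, 38, 28, 44, 15, 24]
Count: 9
Sum: 329
Mean: 329/9 ≈ 36.56 (rounded to 2 decimal places)
Sorted: [15, 16, 20, 24, 28, 38, 44, 44, 100]
Median: 28.0
Mode: 44 (2 times)
Range: 100 - 15 = 85
Min: 15, Max: 100

mean≈36.56, median=28.0, mode=44, range=85


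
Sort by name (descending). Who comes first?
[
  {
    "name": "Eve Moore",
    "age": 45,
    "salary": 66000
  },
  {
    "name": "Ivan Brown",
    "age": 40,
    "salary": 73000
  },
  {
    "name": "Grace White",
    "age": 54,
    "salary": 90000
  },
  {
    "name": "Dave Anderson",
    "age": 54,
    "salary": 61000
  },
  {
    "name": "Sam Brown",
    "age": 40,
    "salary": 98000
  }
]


Sort by: name (descending)

Sorted order:
  1. Sam Brown (name = Sam Brown)
  2. Ivan Brown (name = Ivan Brown)
  3. Grace White (name = Grace White)
  4. Eve Moore (name = Eve Moore)
  5. Dave Anderson (name = Dave Anderson)

First: Sam Brown

Sam Brown


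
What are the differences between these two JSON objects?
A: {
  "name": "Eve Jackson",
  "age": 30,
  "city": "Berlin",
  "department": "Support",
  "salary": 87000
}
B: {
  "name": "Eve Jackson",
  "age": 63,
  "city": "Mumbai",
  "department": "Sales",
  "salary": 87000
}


Comparing each field (in key order):
  name: same
  age: DIFFERENT
  city: DIFFERENT
  department: DIFFERENT
  salary: same
Differences:
  age: 30 -> 63
  city: Berlin -> Mumbai
  department: Support -> Sales

3 field(s) changed

3 changes: age, city, department


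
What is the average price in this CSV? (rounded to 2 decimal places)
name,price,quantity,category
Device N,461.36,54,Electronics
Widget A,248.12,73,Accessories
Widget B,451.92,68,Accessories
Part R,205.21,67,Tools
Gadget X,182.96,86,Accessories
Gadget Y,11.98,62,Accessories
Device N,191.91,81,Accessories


Computing average price:
Values: [461.36, 248.12, 451.92, 205.21, 182.96, 11.98, 191.91]
Sum = 1753.46
Count = 7
Average = 1753.46/7 ≈ 250.49 (rounded to 2 decimal places)

250.49


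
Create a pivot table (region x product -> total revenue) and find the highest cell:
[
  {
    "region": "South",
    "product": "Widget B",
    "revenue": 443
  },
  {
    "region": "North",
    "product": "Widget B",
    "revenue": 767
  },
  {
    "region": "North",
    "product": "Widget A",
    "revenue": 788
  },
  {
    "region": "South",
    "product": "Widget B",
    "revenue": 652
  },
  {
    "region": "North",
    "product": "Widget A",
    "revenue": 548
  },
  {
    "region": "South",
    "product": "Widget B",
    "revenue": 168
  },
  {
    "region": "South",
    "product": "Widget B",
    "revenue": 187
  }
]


Pivot: region (rows) x product (columns) -> total revenue

     Widget A      Widget B    
North         1336           767  
South            0          1450  

Highest: South / Widget B = $1450

South / Widget B = $1450


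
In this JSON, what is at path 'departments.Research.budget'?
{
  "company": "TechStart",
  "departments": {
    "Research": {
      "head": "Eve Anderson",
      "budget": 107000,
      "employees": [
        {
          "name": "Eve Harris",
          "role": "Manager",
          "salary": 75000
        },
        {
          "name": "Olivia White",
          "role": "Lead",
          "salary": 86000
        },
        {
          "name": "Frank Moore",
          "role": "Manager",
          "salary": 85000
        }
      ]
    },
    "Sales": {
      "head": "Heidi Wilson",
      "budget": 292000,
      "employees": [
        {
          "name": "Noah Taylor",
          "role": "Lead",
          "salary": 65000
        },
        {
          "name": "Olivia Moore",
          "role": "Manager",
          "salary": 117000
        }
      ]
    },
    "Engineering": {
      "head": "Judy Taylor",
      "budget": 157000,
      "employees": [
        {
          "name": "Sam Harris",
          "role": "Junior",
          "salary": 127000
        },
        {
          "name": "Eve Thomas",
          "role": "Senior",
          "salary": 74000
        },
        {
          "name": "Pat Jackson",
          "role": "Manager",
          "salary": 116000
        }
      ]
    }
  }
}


Path: departments.Research.budget

Navigate:
  -> departments
  -> Research
  -> budget = 107000

107000


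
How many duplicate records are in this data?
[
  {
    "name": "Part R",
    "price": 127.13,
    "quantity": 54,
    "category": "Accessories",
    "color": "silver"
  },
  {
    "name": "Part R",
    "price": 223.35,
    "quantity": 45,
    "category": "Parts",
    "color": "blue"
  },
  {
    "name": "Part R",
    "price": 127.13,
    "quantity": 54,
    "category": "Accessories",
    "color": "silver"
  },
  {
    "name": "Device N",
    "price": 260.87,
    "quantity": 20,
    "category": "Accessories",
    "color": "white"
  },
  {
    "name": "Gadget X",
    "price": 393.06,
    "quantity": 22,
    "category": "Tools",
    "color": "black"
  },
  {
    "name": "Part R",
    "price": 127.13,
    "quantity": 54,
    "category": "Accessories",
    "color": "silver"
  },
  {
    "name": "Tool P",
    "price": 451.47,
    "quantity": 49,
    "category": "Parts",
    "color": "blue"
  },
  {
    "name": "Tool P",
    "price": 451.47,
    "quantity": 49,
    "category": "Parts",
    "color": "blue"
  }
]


Checking 8 records for duplicates:

  Row 1: Part R ($127.13, qty 54)
  Row 2: Part R ($223.35, qty 45)
  Row 3: Part R ($127.13, qty 54) <-- DUPLICATE
  Row 4: Device N ($260.87, qty 20)
  Row 5: Gadget X ($393.06, qty 22)
  Row 6: Part R ($127.13, qty 54) <-- DUPLICATE
  Row 7: Tool P ($451.47, qty 49)
  Row 8: Tool P ($451.47, qty 49) <-- DUPLICATE

Duplicates found: 3
Unique records: 5

3 duplicates, 5 unique


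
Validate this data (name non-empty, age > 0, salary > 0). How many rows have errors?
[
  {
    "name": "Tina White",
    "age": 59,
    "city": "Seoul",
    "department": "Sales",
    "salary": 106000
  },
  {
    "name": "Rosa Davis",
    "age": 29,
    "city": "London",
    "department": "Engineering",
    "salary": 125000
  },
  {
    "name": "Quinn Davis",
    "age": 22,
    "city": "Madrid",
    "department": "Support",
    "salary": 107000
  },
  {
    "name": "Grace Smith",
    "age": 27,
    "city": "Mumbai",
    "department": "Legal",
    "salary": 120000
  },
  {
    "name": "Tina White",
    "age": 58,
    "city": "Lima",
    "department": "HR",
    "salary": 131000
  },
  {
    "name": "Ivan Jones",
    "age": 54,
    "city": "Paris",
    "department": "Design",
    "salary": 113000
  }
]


Validating 6 records:
Rules: name non-empty, age > 0, salary > 0

  Row 1 (Tina White): OK
  Row 2 (Rosa Davis): OK
  Row 3 (Quinn Davis): OK
  Row 4 (Grace Smith): OK
  Row 5 (Tina White): OK
  Row 6 (Ivan Jones): OK

Total errors: 0

0 errors


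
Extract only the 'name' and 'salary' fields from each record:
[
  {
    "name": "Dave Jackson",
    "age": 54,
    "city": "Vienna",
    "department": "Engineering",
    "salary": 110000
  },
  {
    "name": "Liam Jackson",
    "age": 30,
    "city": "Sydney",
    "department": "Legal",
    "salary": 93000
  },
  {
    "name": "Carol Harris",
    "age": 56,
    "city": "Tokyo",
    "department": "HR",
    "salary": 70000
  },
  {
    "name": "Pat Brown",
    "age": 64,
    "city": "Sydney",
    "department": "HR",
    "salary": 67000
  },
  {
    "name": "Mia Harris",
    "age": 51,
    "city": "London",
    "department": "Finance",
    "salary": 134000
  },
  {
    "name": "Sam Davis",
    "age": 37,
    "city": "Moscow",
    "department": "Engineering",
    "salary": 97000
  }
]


Original: 6 records with fields: name, age, city, department, salary
Keep: ['name', 'salary']
Drop: ['age', 'city', 'department']
Result: 6 records, 2 fields each

[
  {
    "name": "Dave Jackson",
    "salary": 110000
  },
  {
    "name": "Liam Jackson",
    "salary": 93000
  },
  {
    "name": "Carol Harris",
    "salary": 70000
  },
  {
    "name": "Pat Brown",
    "salary": 67000
  },
  {
    "name": "Mia Harris",
    "salary": 134000
  },
  {
    "name": "Sam Davis",
    "salary": 97000
  }
]


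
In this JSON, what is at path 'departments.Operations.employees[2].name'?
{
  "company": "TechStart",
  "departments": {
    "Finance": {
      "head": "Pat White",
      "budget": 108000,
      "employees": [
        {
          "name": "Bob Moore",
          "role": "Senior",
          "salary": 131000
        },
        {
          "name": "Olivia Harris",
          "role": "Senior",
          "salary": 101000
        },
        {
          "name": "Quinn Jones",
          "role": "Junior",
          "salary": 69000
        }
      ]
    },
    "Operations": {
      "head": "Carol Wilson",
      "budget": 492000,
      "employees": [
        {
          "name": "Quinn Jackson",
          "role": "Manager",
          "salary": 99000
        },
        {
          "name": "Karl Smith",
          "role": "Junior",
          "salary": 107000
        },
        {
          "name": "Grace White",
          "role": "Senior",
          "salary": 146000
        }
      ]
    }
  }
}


Path: departments.Operations.employees[2].name

Navigate:
  -> departments
  -> Operations
  -> employees[2].name = 'Grace White'

Grace White


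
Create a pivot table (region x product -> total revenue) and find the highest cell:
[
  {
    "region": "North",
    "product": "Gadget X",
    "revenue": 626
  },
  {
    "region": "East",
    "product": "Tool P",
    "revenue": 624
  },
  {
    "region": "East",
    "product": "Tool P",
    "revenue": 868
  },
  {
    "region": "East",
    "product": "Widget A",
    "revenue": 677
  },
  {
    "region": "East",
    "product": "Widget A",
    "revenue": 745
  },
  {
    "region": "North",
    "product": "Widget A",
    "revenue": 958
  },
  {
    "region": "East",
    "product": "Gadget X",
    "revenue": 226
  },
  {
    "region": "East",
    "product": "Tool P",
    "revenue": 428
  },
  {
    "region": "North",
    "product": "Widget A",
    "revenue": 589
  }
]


Pivot: region (rows) x product (columns) -> total revenue

     Gadget X      Tool P        Widget A    
East           226          1920          1422  
North          626             0          1547  

Highest: East / Tool P = $1920

East / Tool P = $1920


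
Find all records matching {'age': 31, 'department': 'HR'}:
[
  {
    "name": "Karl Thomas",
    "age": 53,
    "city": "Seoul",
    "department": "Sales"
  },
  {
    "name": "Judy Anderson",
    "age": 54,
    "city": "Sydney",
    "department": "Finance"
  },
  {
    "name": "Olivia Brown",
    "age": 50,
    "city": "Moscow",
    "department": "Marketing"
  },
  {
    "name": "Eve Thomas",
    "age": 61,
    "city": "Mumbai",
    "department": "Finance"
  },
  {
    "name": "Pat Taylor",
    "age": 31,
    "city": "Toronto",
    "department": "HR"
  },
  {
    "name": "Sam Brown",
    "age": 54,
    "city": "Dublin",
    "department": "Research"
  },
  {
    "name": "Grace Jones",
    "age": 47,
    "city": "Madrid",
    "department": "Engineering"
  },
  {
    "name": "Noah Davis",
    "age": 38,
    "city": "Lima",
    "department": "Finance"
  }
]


Search criteria: {'age': 31, 'department': 'HR'}

Checking 8 records:
  Karl Thomas: {age: 53, department: Sales}
  Judy Anderson: {age: 54, department: Finance}
  Olivia Brown: {age: 50, department: Marketing}
  Eve Thomas: {age: 61, department: Finance}
  Pat Taylor: {age: 31, department: HR} <-- MATCH
  Sam Brown: {age: 54, department: Research}
  Grace Jones: {age: 47, department: Engineering}
  Noah Davis: {age: 38, department: Finance}

Matches: ["Pat Taylor"]

["Pat Taylor"]


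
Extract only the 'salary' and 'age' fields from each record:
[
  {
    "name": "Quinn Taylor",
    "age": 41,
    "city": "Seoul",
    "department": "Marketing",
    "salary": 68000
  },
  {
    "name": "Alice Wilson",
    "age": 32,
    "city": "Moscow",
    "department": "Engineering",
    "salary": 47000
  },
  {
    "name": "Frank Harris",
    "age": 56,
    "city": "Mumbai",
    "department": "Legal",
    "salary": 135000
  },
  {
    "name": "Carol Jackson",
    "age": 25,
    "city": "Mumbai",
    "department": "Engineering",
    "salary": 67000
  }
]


Original: 4 records with fields: name, age, city, department, salary
Keep: ['salary', 'age']
Drop: ['name', 'city', 'department']
Result: 4 records, 2 fields each

[
  {
    "salary": 68000,
    "age": 41
  },
  {
    "salary": 47000,
    "age": 32
  },
  {
    "salary": 135000,
    "age": 56
  },
  {
    "salary": 67000,
    "age": 25
  }
]


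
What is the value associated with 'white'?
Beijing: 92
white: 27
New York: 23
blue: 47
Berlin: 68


Looking up key 'white'
Value: 27

27


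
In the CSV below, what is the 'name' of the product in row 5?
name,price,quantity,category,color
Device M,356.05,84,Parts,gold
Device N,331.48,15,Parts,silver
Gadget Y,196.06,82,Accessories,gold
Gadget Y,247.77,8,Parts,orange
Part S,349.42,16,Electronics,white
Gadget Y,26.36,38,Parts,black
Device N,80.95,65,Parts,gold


Query: Row 5 ('Part S'), column 'name'
Value: Part S

Part S


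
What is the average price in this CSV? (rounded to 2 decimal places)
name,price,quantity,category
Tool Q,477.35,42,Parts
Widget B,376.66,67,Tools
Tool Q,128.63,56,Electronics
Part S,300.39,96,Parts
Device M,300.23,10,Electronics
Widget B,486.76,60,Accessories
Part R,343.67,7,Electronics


Computing average price:
Values: [477.35, 376.66, 128.63, 300.39, 300.23, 486.76, 343.67]
Sum = 2413.69
Count = 7
Average = 2413.69/7 ≈ 344.81 (rounded to 2 decimal places)

344.81


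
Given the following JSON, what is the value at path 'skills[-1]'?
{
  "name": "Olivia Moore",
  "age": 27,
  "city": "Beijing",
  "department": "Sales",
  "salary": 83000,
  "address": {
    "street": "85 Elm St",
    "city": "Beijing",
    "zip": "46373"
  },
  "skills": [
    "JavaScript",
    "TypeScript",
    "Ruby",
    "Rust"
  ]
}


Query: skills[-1]
Path: skills -> last element
Value: Rust

Rust


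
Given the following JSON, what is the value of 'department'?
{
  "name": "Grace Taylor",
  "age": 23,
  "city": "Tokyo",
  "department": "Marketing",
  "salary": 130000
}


Looking up field 'department'
Value: Marketing

Marketing


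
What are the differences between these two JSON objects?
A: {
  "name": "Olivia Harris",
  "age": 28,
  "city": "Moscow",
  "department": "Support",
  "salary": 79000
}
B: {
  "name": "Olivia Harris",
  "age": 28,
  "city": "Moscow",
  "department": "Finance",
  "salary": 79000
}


Comparing each field (in key order):
  name: same
  age: same
  city: same
  department: DIFFERENT
  salary: same
Differences:
  department: Support -> Finance

1 field(s) changed

1 change: department


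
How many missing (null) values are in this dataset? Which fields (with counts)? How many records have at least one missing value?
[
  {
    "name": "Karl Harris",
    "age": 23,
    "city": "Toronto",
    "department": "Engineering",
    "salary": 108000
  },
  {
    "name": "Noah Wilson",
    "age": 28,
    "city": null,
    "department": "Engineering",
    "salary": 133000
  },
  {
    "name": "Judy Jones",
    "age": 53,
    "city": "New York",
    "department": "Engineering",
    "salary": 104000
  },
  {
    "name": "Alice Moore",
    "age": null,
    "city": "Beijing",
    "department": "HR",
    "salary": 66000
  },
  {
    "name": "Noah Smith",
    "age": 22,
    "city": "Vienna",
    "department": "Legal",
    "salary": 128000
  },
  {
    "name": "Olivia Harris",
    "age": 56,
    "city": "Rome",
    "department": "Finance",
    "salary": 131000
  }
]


Checking for missing (null) values in 6 records:

  Karl Harris: complete
  Noah Wilson: city
  Judy Jones: complete
  Alice Moore: age
  Noah Smith: complete
  Olivia Harris: complete

Per field:
  name: 0 missing
  age: 1 missing
  city: 1 missing
  department: 0 missing
  salary: 0 missing

Total missing values: 2
Records with any missing: 2

2 missing values (age: 1, city: 1); 2 incomplete records


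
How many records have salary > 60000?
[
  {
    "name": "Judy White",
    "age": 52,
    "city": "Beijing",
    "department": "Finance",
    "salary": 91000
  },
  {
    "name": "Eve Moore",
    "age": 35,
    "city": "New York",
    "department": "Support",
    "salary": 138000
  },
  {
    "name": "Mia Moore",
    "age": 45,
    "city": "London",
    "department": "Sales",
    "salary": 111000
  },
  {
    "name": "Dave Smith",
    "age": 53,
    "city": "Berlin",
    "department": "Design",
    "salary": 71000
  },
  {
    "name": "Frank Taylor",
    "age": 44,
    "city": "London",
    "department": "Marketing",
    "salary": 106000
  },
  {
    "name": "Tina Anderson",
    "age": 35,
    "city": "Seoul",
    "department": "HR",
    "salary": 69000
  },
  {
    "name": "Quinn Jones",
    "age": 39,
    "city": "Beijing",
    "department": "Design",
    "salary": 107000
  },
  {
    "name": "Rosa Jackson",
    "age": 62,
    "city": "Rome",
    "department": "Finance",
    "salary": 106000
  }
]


Data: 8 records
Condition: salary > 60000

Checking each record:
  Judy White: 91000 MATCH
  Eve Moore: 138000 MATCH
  Mia Moore: 111000 MATCH
  Dave Smith: 71000 MATCH
  Frank Taylor: 106000 MATCH
  Tina Anderson: 69000 MATCH
  Quinn Jones: 107000 MATCH
  Rosa Jackson: 106000 MATCH

Count: 8

8


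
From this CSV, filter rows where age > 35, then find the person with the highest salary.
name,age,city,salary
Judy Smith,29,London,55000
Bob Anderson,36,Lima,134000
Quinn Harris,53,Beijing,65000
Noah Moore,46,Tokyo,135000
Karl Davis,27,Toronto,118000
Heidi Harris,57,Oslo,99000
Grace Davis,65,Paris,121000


Filter: age > 35
Sort by: salary (descending)

Filtered records (5):
  Noah Moore, age 46, salary $135000
  Bob Anderson, age 36, salary $134000
  Grace Davis, age 65, salary $121000
  Heidi Harris, age 57, salary $99000
  Quinn Harris, age 53, salary $65000

Highest salary: Noah Moore ($135000)

Noah Moore


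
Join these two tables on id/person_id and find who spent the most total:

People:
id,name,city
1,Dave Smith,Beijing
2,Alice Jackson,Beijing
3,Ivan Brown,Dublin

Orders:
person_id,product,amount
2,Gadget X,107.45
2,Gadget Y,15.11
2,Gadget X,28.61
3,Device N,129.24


Join on: people.id = orders.person_id

Joined rows:
  Alice Jackson (Beijing) bought Gadget X for $107.45
  Alice Jackson (Beijing) bought Gadget Y for $15.11
  Alice Jackson (Beijing) bought Gadget X for $28.61
  Ivan Brown (Dublin) bought Device N for $129.24

Total per person:
  Alice Jackson: $151.17
  Ivan Brown: $129.24

Top spender: Alice Jackson ($151.17)

Alice Jackson ($151.17)


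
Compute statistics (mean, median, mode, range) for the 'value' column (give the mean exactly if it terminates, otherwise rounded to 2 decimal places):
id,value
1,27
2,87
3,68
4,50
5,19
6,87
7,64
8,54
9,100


Data: [27, 87, 68, 50, 19, 87, 64, 54, 100]
Count: 9
Sum: 556
Mean: 556/9 ≈ 61.78 (rounded to 2 decimal places)
Sorted: [19, 27, 50, 54, 64, 68, 87, 87, 100]
Median: 64.0
Mode: 87 (2 times)
Range: 100 - 19 = 81
Min: 19, Max: 100

mean≈61.78, median=64.0, mode=87, range=81


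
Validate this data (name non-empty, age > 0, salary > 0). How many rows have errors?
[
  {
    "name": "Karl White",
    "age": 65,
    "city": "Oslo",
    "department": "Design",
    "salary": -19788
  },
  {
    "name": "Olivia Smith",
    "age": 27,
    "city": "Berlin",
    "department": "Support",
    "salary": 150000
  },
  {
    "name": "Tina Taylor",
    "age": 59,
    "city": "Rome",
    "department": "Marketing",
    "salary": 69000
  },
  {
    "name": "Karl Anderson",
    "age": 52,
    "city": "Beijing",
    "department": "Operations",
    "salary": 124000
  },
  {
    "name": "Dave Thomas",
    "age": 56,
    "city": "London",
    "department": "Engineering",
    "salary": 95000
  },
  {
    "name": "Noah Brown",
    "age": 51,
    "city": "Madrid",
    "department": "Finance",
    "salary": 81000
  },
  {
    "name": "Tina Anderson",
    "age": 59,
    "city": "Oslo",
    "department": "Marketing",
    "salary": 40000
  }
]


Validating 7 records:
Rules: name non-empty, age > 0, salary > 0

  Row 1 (Karl White): negative salary: -19788
  Row 2 (Olivia Smith): OK
  Row 3 (Tina Taylor): OK
  Row 4 (Karl Anderson): OK
  Row 5 (Dave Thomas): OK
  Row 6 (Noah Brown): OK
  Row 7 (Tina Anderson): OK

Total errors: 1

1 errors


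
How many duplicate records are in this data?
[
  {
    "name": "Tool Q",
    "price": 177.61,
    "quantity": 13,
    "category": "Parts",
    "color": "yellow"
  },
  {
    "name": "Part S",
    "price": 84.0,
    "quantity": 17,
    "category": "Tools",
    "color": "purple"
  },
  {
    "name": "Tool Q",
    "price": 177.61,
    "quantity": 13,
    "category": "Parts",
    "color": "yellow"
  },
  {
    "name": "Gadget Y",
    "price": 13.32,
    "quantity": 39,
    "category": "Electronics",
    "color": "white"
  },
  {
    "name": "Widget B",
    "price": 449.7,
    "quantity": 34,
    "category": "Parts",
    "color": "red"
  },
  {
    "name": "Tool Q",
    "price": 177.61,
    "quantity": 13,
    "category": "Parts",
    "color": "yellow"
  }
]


Checking 6 records for duplicates:

  Row 1: Tool Q ($177.61, qty 13)
  Row 2: Part S ($84.0, qty 17)
  Row 3: Tool Q ($177.61, qty 13) <-- DUPLICATE
  Row 4: Gadget Y ($13.32, qty 39)
  Row 5: Widget B ($449.7, qty 34)
  Row 6: Tool Q ($177.61, qty 13) <-- DUPLICATE

Duplicates found: 2
Unique records: 4

2 duplicates, 4 unique


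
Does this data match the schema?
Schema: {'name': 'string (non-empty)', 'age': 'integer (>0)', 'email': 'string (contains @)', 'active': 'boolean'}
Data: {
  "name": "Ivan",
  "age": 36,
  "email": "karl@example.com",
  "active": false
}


Validating each field against schema:
  name: OK (non-empty string)
  age: OK (positive integer)
  email: OK (string with @)
  active: OK (boolean)

Result: VALID

VALID


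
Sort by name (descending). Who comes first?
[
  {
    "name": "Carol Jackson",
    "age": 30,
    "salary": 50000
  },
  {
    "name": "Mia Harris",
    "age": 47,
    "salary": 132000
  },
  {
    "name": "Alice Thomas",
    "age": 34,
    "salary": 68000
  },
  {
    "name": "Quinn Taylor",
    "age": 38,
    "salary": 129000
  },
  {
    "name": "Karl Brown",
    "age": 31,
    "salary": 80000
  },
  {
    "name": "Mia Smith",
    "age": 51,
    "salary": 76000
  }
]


Sort by: name (descending)

Sorted order:
  1. Quinn Taylor (name = Quinn Taylor)
  2. Mia Smith (name = Mia Smith)
  3. Mia Harris (name = Mia Harris)
  4. Karl Brown (name = Karl Brown)
  5. Carol Jackson (name = Carol Jackson)
  6. Alice Thomas (name = Alice Thomas)

First: Quinn Taylor

Quinn Taylor


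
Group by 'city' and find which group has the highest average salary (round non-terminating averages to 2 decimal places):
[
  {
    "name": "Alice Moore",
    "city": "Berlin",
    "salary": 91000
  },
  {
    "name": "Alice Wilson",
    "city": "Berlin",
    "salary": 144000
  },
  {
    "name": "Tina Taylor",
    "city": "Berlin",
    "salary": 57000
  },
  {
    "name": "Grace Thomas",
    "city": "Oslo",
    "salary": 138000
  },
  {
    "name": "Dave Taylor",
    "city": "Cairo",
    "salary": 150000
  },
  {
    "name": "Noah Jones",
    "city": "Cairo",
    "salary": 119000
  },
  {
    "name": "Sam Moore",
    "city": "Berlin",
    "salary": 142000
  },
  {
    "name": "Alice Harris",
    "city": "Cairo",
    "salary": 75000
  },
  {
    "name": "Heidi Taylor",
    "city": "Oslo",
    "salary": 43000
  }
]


Group by: city

Groups:
  Berlin: 4 people, avg salary = 434000/4 = $108500
  Cairo: 3 people, avg salary = 344000/3 ≈ $114666.67
  Oslo: 2 people, avg salary = 181000/2 = $90500

Highest average salary: Cairo (≈$114666.67)

Cairo (≈$114666.67)


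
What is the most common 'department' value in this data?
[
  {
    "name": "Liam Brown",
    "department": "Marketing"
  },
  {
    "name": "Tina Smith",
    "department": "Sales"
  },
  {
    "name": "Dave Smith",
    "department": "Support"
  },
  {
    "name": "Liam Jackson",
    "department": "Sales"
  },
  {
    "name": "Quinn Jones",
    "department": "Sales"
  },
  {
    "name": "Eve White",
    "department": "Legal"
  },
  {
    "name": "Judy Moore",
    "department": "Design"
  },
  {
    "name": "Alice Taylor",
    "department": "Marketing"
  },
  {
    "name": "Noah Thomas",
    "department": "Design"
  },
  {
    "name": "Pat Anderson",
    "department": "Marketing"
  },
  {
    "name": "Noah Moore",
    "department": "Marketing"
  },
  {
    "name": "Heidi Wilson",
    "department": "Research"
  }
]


Counting 'department' values across 12 records:

  Marketing: 4 ####
  Sales: 3 ###
  Design: 2 ##
  Support: 1 #
  Legal: 1 #
  Research: 1 #

Most common: Marketing (4 times)

Marketing (4 times)


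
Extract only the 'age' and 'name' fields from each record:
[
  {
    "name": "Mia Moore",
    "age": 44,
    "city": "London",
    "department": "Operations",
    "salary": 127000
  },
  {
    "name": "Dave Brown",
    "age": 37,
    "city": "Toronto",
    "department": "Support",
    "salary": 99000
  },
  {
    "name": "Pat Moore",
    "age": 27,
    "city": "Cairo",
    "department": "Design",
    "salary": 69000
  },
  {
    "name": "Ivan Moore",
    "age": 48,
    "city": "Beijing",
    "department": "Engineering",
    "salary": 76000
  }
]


Original: 4 records with fields: name, age, city, department, salary
Keep: ['age', 'name']
Drop: ['city', 'department', 'salary']
Result: 4 records, 2 fields each

[
  {
    "age": 44,
    "name": "Mia Moore"
  },
  {
    "age": 37,
    "name": "Dave Brown"
  },
  {
    "age": 27,
    "name": "Pat Moore"
  },
  {
    "age": 48,
    "name": "Ivan Moore"
  }
]


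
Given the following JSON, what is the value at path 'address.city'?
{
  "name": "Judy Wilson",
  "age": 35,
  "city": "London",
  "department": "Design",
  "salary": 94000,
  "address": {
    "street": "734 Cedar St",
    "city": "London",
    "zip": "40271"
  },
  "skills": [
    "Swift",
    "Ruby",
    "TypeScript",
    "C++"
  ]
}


Query: address.city
Path: address -> city
Value: London

London


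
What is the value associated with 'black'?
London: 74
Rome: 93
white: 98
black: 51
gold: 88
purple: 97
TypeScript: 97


Looking up key 'black'
Value: 51

51


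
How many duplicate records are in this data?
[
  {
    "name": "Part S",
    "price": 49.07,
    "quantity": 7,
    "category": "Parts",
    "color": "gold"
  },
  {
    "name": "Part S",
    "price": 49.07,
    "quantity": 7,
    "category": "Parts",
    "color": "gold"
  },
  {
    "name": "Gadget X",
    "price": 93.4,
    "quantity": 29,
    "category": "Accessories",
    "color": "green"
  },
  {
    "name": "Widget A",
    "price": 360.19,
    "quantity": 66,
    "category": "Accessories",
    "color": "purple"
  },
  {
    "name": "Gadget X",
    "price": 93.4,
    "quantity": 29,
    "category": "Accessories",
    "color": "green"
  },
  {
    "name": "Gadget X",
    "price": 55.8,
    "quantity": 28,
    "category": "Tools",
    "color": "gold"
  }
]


Checking 6 records for duplicates:

  Row 1: Part S ($49.07, qty 7)
  Row 2: Part S ($49.07, qty 7) <-- DUPLICATE
  Row 3: Gadget X ($93.4, qty 29)
  Row 4: Widget A ($360.19, qty 66)
  Row 5: Gadget X ($93.4, qty 29) <-- DUPLICATE
  Row 6: Gadget X ($55.8, qty 28)

Duplicates found: 2
Unique records: 4

2 duplicates, 4 unique


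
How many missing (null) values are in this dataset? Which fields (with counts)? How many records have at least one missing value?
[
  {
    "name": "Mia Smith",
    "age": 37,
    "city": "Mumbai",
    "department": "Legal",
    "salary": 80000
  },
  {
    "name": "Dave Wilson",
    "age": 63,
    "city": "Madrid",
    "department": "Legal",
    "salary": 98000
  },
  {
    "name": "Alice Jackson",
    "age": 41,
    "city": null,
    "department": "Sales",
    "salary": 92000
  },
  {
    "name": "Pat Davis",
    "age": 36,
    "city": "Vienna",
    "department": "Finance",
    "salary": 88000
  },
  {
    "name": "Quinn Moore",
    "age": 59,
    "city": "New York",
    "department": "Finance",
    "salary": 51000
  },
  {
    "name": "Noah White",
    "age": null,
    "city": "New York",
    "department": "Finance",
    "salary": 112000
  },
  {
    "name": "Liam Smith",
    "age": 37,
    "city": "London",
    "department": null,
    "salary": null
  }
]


Checking for missing (null) values in 7 records:

  Mia Smith: complete
  Dave Wilson: complete
  Alice Jackson: city
  Pat Davis: complete
  Quinn Moore: complete
  Noah White: age
  Liam Smith: department, salary

Per field:
  name: 0 missing
  age: 1 missing
  city: 1 missing
  department: 1 missing
  salary: 1 missing

Total missing values: 4
Records with any missing: 3

4 missing values (age: 1, city: 1, department: 1, salary: 1); 3 incomplete records


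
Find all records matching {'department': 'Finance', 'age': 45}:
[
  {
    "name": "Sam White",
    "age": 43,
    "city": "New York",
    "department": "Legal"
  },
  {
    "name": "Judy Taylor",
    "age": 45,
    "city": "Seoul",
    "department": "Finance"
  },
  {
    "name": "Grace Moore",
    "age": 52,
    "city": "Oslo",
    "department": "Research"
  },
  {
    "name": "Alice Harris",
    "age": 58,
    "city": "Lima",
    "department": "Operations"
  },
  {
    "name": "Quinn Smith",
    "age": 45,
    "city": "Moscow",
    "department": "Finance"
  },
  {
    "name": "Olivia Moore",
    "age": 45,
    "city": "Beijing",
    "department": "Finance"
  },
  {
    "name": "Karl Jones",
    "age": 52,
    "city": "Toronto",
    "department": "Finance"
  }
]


Search criteria: {'department': 'Finance', 'age': 45}

Checking 7 records:
  Sam White: {department: Legal, age: 43}
  Judy Taylor: {department: Finance, age: 45} <-- MATCH
  Grace Moore: {department: Research, age: 52}
  Alice Harris: {department: Operations, age: 58}
  Quinn Smith: {department: Finance, age: 45} <-- MATCH
  Olivia Moore: {department: Finance, age: 45} <-- MATCH
  Karl Jones: {department: Finance, age: 52}

Matches: ["Judy Taylor", "Quinn Smith", "Olivia Moore"]

["Judy Taylor", "Quinn Smith", "Olivia Moore"]


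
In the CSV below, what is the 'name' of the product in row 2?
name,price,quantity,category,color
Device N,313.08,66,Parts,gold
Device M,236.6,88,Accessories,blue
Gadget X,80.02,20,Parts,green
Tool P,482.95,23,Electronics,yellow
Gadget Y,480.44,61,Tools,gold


Query: Row 2 ('Device M'), column 'name'
Value: Device M

Device M


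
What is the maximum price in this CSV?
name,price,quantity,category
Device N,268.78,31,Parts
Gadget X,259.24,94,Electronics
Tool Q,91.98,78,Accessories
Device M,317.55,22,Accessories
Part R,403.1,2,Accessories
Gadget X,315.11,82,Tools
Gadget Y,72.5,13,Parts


Computing maximum price:
Values: [268.78, 259.24, 91.98, 317.55, 403.1, 315.11, 72.5]
Max = 403.1

403.1


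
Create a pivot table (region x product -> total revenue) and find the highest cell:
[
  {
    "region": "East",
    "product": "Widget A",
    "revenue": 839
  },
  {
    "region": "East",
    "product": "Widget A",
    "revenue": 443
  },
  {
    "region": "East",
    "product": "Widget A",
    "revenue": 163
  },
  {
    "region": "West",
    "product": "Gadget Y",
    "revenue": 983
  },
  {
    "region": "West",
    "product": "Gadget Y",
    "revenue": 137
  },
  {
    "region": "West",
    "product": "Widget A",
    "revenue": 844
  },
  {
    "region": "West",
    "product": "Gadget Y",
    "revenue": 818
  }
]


Pivot: region (rows) x product (columns) -> total revenue

     Gadget Y      Widget A    
East             0          1445  
West          1938           844  

Highest: West / Gadget Y = $1938

West / Gadget Y = $1938


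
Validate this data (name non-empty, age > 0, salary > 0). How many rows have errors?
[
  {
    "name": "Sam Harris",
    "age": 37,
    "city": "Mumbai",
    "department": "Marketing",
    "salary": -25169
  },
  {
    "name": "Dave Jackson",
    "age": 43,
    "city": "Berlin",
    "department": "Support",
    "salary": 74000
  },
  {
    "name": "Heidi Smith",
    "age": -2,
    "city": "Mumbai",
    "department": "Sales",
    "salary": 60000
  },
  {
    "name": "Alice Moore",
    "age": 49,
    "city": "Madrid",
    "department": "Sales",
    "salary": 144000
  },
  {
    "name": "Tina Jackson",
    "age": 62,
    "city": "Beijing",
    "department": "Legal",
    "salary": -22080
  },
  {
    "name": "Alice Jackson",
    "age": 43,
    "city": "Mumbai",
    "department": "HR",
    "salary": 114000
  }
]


Validating 6 records:
Rules: name non-empty, age > 0, salary > 0

  Row 1 (Sam Harris): negative salary: -25169
  Row 2 (Dave Jackson): OK
  Row 3 (Heidi Smith): negative age: -2
  Row 4 (Alice Moore): OK
  Row 5 (Tina Jackson): negative salary: -22080
  Row 6 (Alice Jackson): OK

Total errors: 3

3 errors


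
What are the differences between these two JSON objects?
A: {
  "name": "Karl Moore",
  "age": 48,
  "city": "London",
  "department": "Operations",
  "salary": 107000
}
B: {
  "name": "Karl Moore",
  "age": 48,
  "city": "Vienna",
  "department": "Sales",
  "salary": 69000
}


Comparing each field (in key order):
  name: same
  age: same
  city: DIFFERENT
  department: DIFFERENT
  salary: DIFFERENT
Differences:
  city: London -> Vienna
  department: Operations -> Sales
  salary: 107000 -> 69000

3 field(s) changed

3 changes: city, department, salary
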